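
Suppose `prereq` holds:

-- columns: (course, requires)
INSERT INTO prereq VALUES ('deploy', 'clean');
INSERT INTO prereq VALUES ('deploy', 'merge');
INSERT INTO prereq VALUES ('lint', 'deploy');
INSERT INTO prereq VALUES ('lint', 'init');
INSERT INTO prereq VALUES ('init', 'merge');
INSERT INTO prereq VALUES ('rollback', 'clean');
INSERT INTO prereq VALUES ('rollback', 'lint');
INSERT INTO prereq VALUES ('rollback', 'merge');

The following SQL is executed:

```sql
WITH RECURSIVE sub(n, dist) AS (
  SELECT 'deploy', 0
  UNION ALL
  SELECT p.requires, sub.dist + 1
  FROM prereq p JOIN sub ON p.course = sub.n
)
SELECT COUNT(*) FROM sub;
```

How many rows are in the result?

Base: (deploy, dist=0).
Iteration 1: edges from {deploy} -> (clean, dist=1), (merge, dist=1).
Iteration 2: no outgoing edges from {clean,merge}; recursion stops.
Total rows emitted: 3.

3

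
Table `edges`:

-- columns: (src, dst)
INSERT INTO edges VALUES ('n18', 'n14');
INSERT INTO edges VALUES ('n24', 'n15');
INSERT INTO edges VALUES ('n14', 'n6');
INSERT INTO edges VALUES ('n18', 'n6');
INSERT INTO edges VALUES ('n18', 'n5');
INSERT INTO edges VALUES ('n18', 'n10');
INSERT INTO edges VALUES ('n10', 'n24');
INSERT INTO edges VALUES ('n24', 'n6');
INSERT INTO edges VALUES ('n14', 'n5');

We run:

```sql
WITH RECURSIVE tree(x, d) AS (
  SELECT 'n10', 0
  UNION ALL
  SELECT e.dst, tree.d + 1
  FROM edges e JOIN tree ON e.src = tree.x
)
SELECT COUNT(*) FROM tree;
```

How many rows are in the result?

Base: (n10, d=0).
Iteration 1: edges from {n10} -> (n24, d=1).
Iteration 2: edges from {n24} -> (n15, d=2), (n6, d=2).
Iteration 3: no outgoing edges from {n15,n6}; recursion stops.
Total rows emitted: 4.

4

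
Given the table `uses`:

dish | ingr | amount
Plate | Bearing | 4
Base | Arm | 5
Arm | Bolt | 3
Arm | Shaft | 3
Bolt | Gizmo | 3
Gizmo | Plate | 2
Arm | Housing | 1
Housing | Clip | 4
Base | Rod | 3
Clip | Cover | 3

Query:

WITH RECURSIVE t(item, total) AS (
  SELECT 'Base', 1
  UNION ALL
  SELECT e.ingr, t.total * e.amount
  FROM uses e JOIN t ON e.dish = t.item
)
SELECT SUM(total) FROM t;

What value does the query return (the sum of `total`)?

619

Base: (Base, total=1).
Iteration 1: components of {Base} -> Arm = 1*5 = 5, Rod = 1*3 = 3.
Iteration 2: components of {Arm,Rod} -> Bolt = 5*3 = 15, Housing = 5*1 = 5, Shaft = 5*3 = 15.
Iteration 3: components of {Bolt,Housing,Shaft} -> Clip = 5*4 = 20, Gizmo = 15*3 = 45.
Iteration 4: components of {Clip,Gizmo} -> Cover = 20*3 = 60, Plate = 45*2 = 90.
Iteration 5: components of {Cover,Plate} -> Bearing = 90*4 = 360.
Iteration 6: no further components; recursion stops.
SUM(total) = 1 + 3 + 5 + 15 + 5 + 15 + 45 + 20 + 90 + 60 + 360 = 619.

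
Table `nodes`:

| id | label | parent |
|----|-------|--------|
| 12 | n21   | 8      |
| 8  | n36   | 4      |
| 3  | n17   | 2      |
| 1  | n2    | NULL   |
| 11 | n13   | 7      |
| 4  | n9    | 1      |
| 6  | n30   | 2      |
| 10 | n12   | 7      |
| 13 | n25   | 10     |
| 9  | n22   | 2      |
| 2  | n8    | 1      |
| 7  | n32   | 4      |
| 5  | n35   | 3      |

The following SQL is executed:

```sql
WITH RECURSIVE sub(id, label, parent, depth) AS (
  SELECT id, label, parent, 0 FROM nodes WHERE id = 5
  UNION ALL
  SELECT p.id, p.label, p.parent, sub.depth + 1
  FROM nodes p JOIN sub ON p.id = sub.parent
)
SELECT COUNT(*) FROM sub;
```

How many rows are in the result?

4

Base: id=5 (n35), parent=3, depth 0.
Iteration 1: join on id=3 -> n17 (id 3, parent=2, depth 1).
Iteration 2: join on id=2 -> n8 (id 2, parent=1, depth 2).
Iteration 3: join on id=1 -> n2 (id 1, parent=NULL, depth 3).
Iteration 4: parent is NULL; no match; recursion stops.
Total rows emitted: 4.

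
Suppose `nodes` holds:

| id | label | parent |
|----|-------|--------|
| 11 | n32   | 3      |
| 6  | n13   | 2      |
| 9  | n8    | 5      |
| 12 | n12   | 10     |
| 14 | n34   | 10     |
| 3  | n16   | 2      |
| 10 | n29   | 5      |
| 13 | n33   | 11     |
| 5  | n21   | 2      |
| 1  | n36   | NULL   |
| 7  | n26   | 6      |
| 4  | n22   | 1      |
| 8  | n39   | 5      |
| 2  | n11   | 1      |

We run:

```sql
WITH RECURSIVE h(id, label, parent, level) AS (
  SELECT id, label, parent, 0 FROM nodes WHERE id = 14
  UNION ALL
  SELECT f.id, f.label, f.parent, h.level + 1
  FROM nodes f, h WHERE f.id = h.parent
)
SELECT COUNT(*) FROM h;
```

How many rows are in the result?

Base: id=14 (n34), parent=10, level 0.
Iteration 1: join on id=10 -> n29 (id 10, parent=5, level 1).
Iteration 2: join on id=5 -> n21 (id 5, parent=2, level 2).
Iteration 3: join on id=2 -> n11 (id 2, parent=1, level 3).
Iteration 4: join on id=1 -> n36 (id 1, parent=NULL, level 4).
Iteration 5: parent is NULL; no match; recursion stops.
Total rows emitted: 5.

5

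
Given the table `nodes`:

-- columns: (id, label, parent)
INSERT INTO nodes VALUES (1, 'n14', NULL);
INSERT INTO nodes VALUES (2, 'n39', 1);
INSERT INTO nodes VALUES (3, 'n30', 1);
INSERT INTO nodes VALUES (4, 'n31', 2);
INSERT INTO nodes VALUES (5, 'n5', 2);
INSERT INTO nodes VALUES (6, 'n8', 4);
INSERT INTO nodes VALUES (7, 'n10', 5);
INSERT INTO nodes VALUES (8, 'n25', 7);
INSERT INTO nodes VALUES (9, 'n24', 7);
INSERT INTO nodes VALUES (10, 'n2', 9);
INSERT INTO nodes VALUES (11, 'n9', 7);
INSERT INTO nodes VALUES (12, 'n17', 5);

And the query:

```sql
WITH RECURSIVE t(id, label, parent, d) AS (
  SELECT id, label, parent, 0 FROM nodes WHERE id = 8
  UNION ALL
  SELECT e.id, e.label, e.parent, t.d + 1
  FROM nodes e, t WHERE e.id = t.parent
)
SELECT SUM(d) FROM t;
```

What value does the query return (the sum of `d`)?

10

Base: id=8 (n25), parent=7, d 0.
Iteration 1: join on id=7 -> n10 (id 7, parent=5, d 1).
Iteration 2: join on id=5 -> n5 (id 5, parent=2, d 2).
Iteration 3: join on id=2 -> n39 (id 2, parent=1, d 3).
Iteration 4: join on id=1 -> n14 (id 1, parent=NULL, d 4).
Iteration 5: parent is NULL; no match; recursion stops.
SUM(d) = 0 + 1 + 2 + 3 + 4 = 10.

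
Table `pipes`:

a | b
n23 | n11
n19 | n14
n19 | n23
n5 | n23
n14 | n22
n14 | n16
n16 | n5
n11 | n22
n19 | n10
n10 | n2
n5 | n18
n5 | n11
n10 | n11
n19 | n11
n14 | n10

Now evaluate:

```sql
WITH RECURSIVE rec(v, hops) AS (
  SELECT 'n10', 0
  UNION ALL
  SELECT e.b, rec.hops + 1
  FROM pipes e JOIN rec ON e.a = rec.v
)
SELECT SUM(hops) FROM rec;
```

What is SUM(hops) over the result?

4

Base: (n10, hops=0).
Iteration 1: edges from {n10} -> (n11, hops=1), (n2, hops=1).
Iteration 2: edges from {n11,n2} -> (n22, hops=2).
Iteration 3: no outgoing edges from {n22}; recursion stops.
SUM(hops) = 0 + 1 + 1 + 2 = 4.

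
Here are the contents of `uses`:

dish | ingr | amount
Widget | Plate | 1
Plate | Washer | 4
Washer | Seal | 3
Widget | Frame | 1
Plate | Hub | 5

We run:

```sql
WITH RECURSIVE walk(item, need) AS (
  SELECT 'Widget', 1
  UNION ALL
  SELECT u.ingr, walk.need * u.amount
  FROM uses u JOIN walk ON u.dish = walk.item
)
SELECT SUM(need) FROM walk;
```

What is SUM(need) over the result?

24

Base: (Widget, need=1).
Iteration 1: components of {Widget} -> Frame = 1*1 = 1, Plate = 1*1 = 1.
Iteration 2: components of {Frame,Plate} -> Hub = 1*5 = 5, Washer = 1*4 = 4.
Iteration 3: components of {Hub,Washer} -> Seal = 4*3 = 12.
Iteration 4: no further components; recursion stops.
SUM(need) = 1 + 1 + 1 + 4 + 5 + 12 = 24.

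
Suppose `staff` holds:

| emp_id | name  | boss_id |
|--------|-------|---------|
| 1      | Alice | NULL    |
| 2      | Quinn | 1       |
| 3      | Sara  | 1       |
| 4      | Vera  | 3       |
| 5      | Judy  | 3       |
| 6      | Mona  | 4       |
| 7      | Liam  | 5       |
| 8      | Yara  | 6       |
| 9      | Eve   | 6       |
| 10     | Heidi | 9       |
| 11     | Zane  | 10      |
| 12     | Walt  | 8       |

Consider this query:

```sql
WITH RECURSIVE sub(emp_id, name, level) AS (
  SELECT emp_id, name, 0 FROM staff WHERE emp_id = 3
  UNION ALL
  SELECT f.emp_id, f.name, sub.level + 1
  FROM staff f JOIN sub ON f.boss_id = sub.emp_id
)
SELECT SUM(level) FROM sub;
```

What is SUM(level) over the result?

25

Base: emp_id=3 (Sara) at level 0.
Iteration 1: rows with boss_id in {3} -> Vera (id 4, level 1), Judy (id 5, level 1).
Iteration 2: rows with boss_id in {4,5} -> Mona (id 6, level 2), Liam (id 7, level 2).
Iteration 3: rows with boss_id in {6,7} -> Yara (id 8, level 3), Eve (id 9, level 3).
Iteration 4: rows with boss_id in {8,9} -> Heidi (id 10, level 4), Walt (id 12, level 4).
Iteration 5: rows with boss_id in {10,12} -> Zane (id 11, level 5).
Iteration 6: no rows with boss_id in {11}; recursion stops.
SUM(level) = 0 + 1 + 1 + 2 + 2 + 3 + 3 + 4 + 4 + 5 = 25.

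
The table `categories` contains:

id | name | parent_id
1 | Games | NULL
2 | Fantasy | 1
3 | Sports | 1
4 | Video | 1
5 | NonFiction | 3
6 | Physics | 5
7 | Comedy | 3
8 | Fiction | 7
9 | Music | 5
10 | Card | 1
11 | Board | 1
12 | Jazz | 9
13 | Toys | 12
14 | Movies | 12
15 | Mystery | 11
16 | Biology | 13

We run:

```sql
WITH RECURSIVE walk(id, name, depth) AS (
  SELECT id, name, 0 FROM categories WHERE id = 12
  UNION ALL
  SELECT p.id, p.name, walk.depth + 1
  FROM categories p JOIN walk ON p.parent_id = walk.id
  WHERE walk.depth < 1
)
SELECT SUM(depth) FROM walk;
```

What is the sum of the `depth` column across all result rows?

Base: id=12 (Jazz) at depth 0.
Iteration 1: rows with parent_id in {12} -> Toys (id 13, depth 1), Movies (id 14, depth 1).
Iteration 2: depth < 1 fails for all current rows; recursion stops.
SUM(depth) = 0 + 1 + 1 = 2.

2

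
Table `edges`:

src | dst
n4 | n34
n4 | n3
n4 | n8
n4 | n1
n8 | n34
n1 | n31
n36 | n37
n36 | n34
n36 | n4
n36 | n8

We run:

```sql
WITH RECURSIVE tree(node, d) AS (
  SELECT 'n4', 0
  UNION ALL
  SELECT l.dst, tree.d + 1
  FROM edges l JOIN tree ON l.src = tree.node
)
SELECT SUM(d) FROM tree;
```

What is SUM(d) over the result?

Base: (n4, d=0).
Iteration 1: edges from {n4} -> (n1, d=1), (n3, d=1), (n34, d=1), (n8, d=1).
Iteration 2: edges from {n1,n3,n34,n8} -> (n31, d=2), (n34, d=2).
Iteration 3: no outgoing edges from {n31,n34}; recursion stops.
SUM(d) = 0 + 1 + 1 + 1 + 1 + 2 + 2 = 8.

8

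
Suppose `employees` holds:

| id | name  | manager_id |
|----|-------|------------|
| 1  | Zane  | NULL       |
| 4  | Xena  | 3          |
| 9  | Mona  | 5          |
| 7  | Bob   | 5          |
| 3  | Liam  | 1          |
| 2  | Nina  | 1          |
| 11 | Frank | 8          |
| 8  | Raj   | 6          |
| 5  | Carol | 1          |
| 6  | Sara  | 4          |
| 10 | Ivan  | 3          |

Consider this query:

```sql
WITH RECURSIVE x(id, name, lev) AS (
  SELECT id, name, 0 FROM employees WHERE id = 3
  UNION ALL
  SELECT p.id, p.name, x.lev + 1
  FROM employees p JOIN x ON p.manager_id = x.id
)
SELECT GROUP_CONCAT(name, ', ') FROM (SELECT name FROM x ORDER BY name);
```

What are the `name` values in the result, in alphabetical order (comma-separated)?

Frank, Ivan, Liam, Raj, Sara, Xena

Base: id=3 (Liam) at lev 0.
Iteration 1: rows with manager_id in {3} -> Xena (id 4, lev 1), Ivan (id 10, lev 1).
Iteration 2: rows with manager_id in {4,10} -> Sara (id 6, lev 2).
Iteration 3: rows with manager_id in {6} -> Raj (id 8, lev 3).
Iteration 4: rows with manager_id in {8} -> Frank (id 11, lev 4).
Iteration 5: no rows with manager_id in {11}; recursion stops.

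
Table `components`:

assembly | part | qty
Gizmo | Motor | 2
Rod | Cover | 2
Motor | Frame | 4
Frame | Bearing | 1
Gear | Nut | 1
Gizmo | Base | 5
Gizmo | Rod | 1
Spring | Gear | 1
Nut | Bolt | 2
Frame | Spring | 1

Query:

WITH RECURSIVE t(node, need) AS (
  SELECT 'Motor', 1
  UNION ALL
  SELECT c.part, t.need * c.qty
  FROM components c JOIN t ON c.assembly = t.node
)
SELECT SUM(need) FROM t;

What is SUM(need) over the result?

Base: (Motor, need=1).
Iteration 1: components of {Motor} -> Frame = 1*4 = 4.
Iteration 2: components of {Frame} -> Bearing = 4*1 = 4, Spring = 4*1 = 4.
Iteration 3: components of {Bearing,Spring} -> Gear = 4*1 = 4.
Iteration 4: components of {Gear} -> Nut = 4*1 = 4.
Iteration 5: components of {Nut} -> Bolt = 4*2 = 8.
Iteration 6: no further components; recursion stops.
SUM(need) = 1 + 4 + 4 + 4 + 4 + 4 + 8 = 29.

29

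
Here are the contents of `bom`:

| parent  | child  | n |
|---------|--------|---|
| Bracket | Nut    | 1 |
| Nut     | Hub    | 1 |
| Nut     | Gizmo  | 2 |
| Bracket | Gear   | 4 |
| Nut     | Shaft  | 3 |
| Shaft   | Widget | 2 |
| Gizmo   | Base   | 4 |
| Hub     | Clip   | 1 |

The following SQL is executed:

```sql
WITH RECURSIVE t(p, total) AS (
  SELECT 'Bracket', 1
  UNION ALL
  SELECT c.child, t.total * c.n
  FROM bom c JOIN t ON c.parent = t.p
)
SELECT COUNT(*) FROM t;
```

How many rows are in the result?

Base: (Bracket, total=1).
Iteration 1: components of {Bracket} -> Gear = 1*4 = 4, Nut = 1*1 = 1.
Iteration 2: components of {Gear,Nut} -> Gizmo = 1*2 = 2, Hub = 1*1 = 1, Shaft = 1*3 = 3.
Iteration 3: components of {Gizmo,Hub,Shaft} -> Base = 2*4 = 8, Clip = 1*1 = 1, Widget = 3*2 = 6.
Iteration 4: no further components; recursion stops.
Total rows emitted: 9.

9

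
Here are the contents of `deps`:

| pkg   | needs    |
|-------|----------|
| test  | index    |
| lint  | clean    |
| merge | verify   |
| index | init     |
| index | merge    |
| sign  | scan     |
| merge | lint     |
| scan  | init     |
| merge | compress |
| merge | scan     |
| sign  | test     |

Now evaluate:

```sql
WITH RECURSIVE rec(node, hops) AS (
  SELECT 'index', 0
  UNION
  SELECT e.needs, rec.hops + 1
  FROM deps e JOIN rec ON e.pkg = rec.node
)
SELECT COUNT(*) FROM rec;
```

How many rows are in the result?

9

Base: (index, hops=0).
Iteration 1: edges from {index} -> (init, hops=1), (merge, hops=1).
Iteration 2: edges from {init,merge} -> (compress, hops=2), (lint, hops=2), (scan, hops=2), (verify, hops=2).
Iteration 3: edges from {compress,lint,scan,verify} -> (clean, hops=3), (init, hops=3).
Iteration 4: no outgoing edges from {clean,init}; recursion stops.
Total rows emitted: 9.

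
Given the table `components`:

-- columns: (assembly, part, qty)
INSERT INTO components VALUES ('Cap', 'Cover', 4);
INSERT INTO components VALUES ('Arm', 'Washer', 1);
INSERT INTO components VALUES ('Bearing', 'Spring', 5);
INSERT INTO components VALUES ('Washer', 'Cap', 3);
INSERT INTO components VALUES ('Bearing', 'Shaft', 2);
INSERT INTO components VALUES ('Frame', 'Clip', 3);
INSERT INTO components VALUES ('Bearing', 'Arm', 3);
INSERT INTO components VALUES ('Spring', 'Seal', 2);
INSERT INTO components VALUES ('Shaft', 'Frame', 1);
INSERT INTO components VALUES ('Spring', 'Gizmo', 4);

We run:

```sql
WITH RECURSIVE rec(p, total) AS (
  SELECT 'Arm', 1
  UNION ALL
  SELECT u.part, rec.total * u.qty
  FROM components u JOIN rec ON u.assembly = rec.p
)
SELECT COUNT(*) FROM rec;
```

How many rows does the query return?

Base: (Arm, total=1).
Iteration 1: components of {Arm} -> Washer = 1*1 = 1.
Iteration 2: components of {Washer} -> Cap = 1*3 = 3.
Iteration 3: components of {Cap} -> Cover = 3*4 = 12.
Iteration 4: no further components; recursion stops.
Total rows emitted: 4.

4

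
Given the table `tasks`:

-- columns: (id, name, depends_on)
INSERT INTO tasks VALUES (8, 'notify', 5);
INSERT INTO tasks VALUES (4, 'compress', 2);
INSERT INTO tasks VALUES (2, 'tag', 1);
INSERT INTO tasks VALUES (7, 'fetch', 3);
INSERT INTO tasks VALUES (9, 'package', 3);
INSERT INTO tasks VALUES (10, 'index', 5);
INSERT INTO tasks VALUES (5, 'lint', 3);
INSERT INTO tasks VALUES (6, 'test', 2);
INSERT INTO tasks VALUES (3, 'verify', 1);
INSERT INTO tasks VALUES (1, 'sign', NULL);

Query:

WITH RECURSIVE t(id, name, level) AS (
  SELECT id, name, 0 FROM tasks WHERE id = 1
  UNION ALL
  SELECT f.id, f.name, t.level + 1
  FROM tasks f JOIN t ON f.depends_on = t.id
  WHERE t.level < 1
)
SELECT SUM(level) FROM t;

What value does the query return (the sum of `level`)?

2

Base: id=1 (sign) at level 0.
Iteration 1: rows with depends_on in {1} -> tag (id 2, level 1), verify (id 3, level 1).
Iteration 2: level < 1 fails for all current rows; recursion stops.
SUM(level) = 0 + 1 + 1 = 2.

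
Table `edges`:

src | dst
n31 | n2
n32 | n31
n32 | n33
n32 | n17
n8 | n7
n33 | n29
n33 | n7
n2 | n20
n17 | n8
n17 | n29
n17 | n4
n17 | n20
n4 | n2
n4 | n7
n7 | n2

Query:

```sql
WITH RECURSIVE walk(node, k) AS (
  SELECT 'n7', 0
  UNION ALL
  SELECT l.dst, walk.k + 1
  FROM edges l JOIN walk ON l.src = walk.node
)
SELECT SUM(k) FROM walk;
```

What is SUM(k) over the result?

3

Base: (n7, k=0).
Iteration 1: edges from {n7} -> (n2, k=1).
Iteration 2: edges from {n2} -> (n20, k=2).
Iteration 3: no outgoing edges from {n20}; recursion stops.
SUM(k) = 0 + 1 + 2 = 3.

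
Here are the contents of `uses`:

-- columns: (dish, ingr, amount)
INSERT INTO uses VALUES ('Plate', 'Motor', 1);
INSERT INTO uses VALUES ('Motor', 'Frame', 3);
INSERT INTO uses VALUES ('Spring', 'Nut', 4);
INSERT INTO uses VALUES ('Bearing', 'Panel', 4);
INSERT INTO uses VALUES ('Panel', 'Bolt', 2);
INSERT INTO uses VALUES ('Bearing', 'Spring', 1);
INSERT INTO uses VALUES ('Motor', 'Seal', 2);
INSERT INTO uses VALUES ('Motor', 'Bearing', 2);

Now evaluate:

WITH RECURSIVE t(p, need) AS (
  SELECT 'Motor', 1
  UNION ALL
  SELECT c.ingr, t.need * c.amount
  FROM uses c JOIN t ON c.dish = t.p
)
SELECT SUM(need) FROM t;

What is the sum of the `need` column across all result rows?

42

Base: (Motor, need=1).
Iteration 1: components of {Motor} -> Bearing = 1*2 = 2, Frame = 1*3 = 3, Seal = 1*2 = 2.
Iteration 2: components of {Bearing,Frame,Seal} -> Panel = 2*4 = 8, Spring = 2*1 = 2.
Iteration 3: components of {Panel,Spring} -> Bolt = 8*2 = 16, Nut = 2*4 = 8.
Iteration 4: no further components; recursion stops.
SUM(need) = 1 + 3 + 2 + 2 + 2 + 8 + 8 + 16 = 42.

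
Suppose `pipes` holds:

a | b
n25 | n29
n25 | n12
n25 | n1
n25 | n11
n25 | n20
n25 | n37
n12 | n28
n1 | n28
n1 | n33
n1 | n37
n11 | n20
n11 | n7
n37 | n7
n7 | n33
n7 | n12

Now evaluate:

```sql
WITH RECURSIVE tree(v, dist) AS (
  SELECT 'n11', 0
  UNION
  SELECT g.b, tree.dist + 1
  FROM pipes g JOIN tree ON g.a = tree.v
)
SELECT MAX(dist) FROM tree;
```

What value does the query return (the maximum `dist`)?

3

Base: (n11, dist=0).
Iteration 1: edges from {n11} -> (n20, dist=1), (n7, dist=1).
Iteration 2: edges from {n20,n7} -> (n12, dist=2), (n33, dist=2).
Iteration 3: edges from {n12,n33} -> (n28, dist=3).
Iteration 4: no outgoing edges from {n28}; recursion stops.
dist values: 0, 1, 1, 2, 2, 3; the maximum is 3.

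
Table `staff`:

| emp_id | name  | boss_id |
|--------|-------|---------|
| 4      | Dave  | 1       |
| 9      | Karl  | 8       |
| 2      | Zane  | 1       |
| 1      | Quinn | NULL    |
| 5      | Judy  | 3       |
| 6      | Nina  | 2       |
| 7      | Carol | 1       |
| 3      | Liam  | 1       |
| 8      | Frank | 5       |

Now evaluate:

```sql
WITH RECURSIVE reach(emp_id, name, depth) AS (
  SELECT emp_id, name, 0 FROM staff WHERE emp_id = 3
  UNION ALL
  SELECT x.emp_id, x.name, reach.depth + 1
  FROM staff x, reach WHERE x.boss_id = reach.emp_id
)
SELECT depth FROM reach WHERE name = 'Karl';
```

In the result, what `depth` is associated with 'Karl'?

3

Base: emp_id=3 (Liam) at depth 0.
Iteration 1: rows with boss_id in {3} -> Judy (id 5, depth 1).
Iteration 2: rows with boss_id in {5} -> Frank (id 8, depth 2).
Iteration 3: rows with boss_id in {8} -> Karl (id 9, depth 3).
Iteration 4: no rows with boss_id in {9}; recursion stops.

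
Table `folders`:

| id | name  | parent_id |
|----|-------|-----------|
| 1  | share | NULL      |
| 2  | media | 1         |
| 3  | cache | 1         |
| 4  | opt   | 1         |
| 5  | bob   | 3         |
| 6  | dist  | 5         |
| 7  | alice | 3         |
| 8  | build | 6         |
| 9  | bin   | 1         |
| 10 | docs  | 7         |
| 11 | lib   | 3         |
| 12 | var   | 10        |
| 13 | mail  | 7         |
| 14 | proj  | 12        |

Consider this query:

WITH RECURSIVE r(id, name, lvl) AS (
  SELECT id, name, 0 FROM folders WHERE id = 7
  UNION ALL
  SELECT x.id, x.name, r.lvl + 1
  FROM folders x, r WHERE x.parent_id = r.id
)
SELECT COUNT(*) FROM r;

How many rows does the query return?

Base: id=7 (alice) at lvl 0.
Iteration 1: rows with parent_id in {7} -> docs (id 10, lvl 1), mail (id 13, lvl 1).
Iteration 2: rows with parent_id in {10,13} -> var (id 12, lvl 2).
Iteration 3: rows with parent_id in {12} -> proj (id 14, lvl 3).
Iteration 4: no rows with parent_id in {14}; recursion stops.
Total rows emitted: 5.

5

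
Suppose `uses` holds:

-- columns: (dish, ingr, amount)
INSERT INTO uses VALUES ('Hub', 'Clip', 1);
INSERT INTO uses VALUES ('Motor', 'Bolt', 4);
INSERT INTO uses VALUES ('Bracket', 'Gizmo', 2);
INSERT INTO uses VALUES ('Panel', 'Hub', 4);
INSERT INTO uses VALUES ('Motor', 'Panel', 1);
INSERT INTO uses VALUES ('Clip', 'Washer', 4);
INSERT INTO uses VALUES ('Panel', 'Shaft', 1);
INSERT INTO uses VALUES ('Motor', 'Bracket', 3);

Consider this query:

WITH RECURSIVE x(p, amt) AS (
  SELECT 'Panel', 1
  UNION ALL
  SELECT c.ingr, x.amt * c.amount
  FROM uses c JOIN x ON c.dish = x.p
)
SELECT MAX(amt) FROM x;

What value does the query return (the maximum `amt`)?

Base: (Panel, amt=1).
Iteration 1: components of {Panel} -> Hub = 1*4 = 4, Shaft = 1*1 = 1.
Iteration 2: components of {Hub,Shaft} -> Clip = 4*1 = 4.
Iteration 3: components of {Clip} -> Washer = 4*4 = 16.
Iteration 4: no further components; recursion stops.
amt values: 1, 4, 1, 4, 16; the maximum is 16.

16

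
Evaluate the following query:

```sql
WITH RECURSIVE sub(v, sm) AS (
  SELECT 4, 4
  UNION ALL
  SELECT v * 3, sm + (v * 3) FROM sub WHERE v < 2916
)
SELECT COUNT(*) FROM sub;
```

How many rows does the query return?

7

Base: v=4, sm=4.
Iteration 1: 4 < 2916 holds -> v = 4 * 3 = 12, sm = 4 + 12 = 16.
Iteration 2: 12 < 2916 holds -> v = 12 * 3 = 36, sm = 16 + 36 = 52.
Iteration 3: 36 < 2916 holds -> v = 36 * 3 = 108, sm = 52 + 108 = 160.
Iteration 4: 108 < 2916 holds -> v = 108 * 3 = 324, sm = 160 + 324 = 484.
Iteration 5: 324 < 2916 holds -> v = 324 * 3 = 972, sm = 484 + 972 = 1456.
Iteration 6: 972 < 2916 holds -> v = 972 * 3 = 2916, sm = 1456 + 2916 = 4372.
Iteration 7: 2916 < 2916 fails; recursion stops.
Total rows emitted: 7.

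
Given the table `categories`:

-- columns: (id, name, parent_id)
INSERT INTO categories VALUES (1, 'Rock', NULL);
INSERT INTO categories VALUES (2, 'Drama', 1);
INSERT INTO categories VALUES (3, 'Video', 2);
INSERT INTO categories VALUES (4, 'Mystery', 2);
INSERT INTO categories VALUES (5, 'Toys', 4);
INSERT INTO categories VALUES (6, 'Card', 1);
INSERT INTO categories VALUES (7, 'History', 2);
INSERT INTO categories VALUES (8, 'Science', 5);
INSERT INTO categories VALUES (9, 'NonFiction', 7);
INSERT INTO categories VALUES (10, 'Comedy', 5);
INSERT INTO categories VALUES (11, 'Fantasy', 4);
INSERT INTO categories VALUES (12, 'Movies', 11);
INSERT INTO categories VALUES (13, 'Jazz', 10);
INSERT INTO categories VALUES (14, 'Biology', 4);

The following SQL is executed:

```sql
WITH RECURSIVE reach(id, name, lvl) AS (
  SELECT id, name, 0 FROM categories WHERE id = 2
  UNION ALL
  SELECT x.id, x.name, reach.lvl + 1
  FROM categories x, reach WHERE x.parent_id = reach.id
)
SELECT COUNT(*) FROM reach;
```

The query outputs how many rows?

Base: id=2 (Drama) at lvl 0.
Iteration 1: rows with parent_id in {2} -> Video (id 3, lvl 1), Mystery (id 4, lvl 1), History (id 7, lvl 1).
Iteration 2: rows with parent_id in {3,4,7} -> Toys (id 5, lvl 2), NonFiction (id 9, lvl 2), Fantasy (id 11, lvl 2), Biology (id 14, lvl 2).
Iteration 3: rows with parent_id in {5,9,11,14} -> Science (id 8, lvl 3), Comedy (id 10, lvl 3), Movies (id 12, lvl 3).
Iteration 4: rows with parent_id in {8,10,12} -> Jazz (id 13, lvl 4).
Iteration 5: no rows with parent_id in {13}; recursion stops.
Total rows emitted: 12.

12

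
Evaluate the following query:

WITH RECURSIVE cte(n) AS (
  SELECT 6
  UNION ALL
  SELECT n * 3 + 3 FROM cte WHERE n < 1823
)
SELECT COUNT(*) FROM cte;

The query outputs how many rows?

7

Base: n=6.
Iteration 1: 6 < 1823 holds -> n = 6 * 3 + 3 = 21.
Iteration 2: 21 < 1823 holds -> n = 21 * 3 + 3 = 66.
Iteration 3: 66 < 1823 holds -> n = 66 * 3 + 3 = 201.
Iteration 4: 201 < 1823 holds -> n = 201 * 3 + 3 = 606.
Iteration 5: 606 < 1823 holds -> n = 606 * 3 + 3 = 1821.
Iteration 6: 1821 < 1823 holds -> n = 1821 * 3 + 3 = 5466.
Iteration 7: 5466 < 1823 fails; recursion stops.
Total rows emitted: 7.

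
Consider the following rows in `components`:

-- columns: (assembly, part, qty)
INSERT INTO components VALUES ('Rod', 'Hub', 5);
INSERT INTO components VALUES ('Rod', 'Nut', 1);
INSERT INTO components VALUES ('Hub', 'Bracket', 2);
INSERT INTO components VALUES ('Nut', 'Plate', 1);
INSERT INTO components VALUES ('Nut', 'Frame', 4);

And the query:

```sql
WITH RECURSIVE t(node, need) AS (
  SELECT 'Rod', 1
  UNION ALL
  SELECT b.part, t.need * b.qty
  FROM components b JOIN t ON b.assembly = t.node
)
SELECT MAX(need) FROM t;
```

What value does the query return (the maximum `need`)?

Base: (Rod, need=1).
Iteration 1: components of {Rod} -> Hub = 1*5 = 5, Nut = 1*1 = 1.
Iteration 2: components of {Hub,Nut} -> Bracket = 5*2 = 10, Frame = 1*4 = 4, Plate = 1*1 = 1.
Iteration 3: no further components; recursion stops.
need values: 1, 5, 1, 10, 1, 4; the maximum is 10.

10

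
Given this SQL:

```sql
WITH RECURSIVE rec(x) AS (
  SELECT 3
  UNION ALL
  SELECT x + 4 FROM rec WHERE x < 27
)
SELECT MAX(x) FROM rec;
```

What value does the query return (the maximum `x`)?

Base: x=3.
Iteration 1: 3 < 27 holds -> x = 3 + 4 = 7.
Iteration 2: 7 < 27 holds -> x = 7 + 4 = 11.
Iteration 3: 11 < 27 holds -> x = 11 + 4 = 15.
Iteration 4: 15 < 27 holds -> x = 15 + 4 = 19.
Iteration 5: 19 < 27 holds -> x = 19 + 4 = 23.
Iteration 6: 23 < 27 holds -> x = 23 + 4 = 27.
Iteration 7: 27 < 27 fails; recursion stops.
x values: 3, 7, 11, 15, 19, 23, 27; the maximum is 27.

27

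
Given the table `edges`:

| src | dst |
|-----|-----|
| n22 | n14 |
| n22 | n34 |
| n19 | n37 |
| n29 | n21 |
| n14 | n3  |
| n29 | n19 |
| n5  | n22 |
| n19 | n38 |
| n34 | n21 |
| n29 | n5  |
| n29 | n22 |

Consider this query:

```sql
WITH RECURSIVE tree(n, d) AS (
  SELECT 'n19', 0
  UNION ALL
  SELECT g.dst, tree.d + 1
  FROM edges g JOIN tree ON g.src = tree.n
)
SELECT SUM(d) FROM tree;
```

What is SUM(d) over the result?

2

Base: (n19, d=0).
Iteration 1: edges from {n19} -> (n37, d=1), (n38, d=1).
Iteration 2: no outgoing edges from {n37,n38}; recursion stops.
SUM(d) = 0 + 1 + 1 = 2.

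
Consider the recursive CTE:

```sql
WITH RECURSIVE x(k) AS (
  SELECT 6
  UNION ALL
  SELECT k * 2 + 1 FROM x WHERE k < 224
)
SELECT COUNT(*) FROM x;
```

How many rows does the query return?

Base: k=6.
Iteration 1: 6 < 224 holds -> k = 6 * 2 + 1 = 13.
Iteration 2: 13 < 224 holds -> k = 13 * 2 + 1 = 27.
Iteration 3: 27 < 224 holds -> k = 27 * 2 + 1 = 55.
Iteration 4: 55 < 224 holds -> k = 55 * 2 + 1 = 111.
Iteration 5: 111 < 224 holds -> k = 111 * 2 + 1 = 223.
Iteration 6: 223 < 224 holds -> k = 223 * 2 + 1 = 447.
Iteration 7: 447 < 224 fails; recursion stops.
Total rows emitted: 7.

7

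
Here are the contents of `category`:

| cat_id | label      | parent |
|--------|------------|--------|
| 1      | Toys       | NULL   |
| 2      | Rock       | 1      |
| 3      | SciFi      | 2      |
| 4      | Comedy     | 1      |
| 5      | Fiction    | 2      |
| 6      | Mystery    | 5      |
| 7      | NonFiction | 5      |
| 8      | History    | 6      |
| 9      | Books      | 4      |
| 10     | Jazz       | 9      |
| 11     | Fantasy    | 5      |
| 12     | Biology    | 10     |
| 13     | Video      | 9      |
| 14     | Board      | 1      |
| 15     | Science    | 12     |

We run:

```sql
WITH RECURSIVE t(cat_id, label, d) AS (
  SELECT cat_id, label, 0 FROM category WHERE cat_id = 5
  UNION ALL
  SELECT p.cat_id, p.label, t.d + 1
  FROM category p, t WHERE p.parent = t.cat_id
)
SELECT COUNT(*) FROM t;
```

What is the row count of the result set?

5

Base: cat_id=5 (Fiction) at d 0.
Iteration 1: rows with parent in {5} -> Mystery (id 6, d 1), NonFiction (id 7, d 1), Fantasy (id 11, d 1).
Iteration 2: rows with parent in {6,7,11} -> History (id 8, d 2).
Iteration 3: no rows with parent in {8}; recursion stops.
Total rows emitted: 5.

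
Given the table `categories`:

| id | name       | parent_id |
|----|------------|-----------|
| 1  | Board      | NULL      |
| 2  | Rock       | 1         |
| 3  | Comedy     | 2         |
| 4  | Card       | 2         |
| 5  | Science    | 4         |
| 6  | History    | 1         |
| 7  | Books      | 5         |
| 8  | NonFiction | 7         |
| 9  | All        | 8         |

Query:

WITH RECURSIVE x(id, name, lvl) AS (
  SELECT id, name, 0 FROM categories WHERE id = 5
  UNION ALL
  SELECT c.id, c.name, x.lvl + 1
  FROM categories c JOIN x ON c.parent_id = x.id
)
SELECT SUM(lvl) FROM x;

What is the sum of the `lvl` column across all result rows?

Base: id=5 (Science) at lvl 0.
Iteration 1: rows with parent_id in {5} -> Books (id 7, lvl 1).
Iteration 2: rows with parent_id in {7} -> NonFiction (id 8, lvl 2).
Iteration 3: rows with parent_id in {8} -> All (id 9, lvl 3).
Iteration 4: no rows with parent_id in {9}; recursion stops.
SUM(lvl) = 0 + 1 + 2 + 3 = 6.

6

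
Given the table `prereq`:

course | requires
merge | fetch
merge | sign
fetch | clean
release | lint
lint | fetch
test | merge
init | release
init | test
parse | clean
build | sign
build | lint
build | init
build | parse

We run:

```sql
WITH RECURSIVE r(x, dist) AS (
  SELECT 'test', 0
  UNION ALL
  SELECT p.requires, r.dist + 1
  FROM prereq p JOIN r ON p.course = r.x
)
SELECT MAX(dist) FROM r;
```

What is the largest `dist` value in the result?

Base: (test, dist=0).
Iteration 1: edges from {test} -> (merge, dist=1).
Iteration 2: edges from {merge} -> (fetch, dist=2), (sign, dist=2).
Iteration 3: edges from {fetch,sign} -> (clean, dist=3).
Iteration 4: no outgoing edges from {clean}; recursion stops.
dist values: 0, 1, 2, 2, 3; the maximum is 3.

3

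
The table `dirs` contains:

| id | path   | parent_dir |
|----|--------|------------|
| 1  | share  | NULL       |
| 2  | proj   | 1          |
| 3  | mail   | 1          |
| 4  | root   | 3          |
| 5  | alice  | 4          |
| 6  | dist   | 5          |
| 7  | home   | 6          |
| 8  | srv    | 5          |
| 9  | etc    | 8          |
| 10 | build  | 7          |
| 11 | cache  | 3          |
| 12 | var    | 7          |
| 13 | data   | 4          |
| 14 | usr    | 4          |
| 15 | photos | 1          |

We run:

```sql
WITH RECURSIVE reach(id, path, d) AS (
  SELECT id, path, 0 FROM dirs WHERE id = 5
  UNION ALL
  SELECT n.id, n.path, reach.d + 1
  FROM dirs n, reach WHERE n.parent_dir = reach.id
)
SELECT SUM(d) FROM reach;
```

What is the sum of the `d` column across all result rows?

12

Base: id=5 (alice) at d 0.
Iteration 1: rows with parent_dir in {5} -> dist (id 6, d 1), srv (id 8, d 1).
Iteration 2: rows with parent_dir in {6,8} -> home (id 7, d 2), etc (id 9, d 2).
Iteration 3: rows with parent_dir in {7,9} -> build (id 10, d 3), var (id 12, d 3).
Iteration 4: no rows with parent_dir in {10,12}; recursion stops.
SUM(d) = 0 + 1 + 1 + 2 + 2 + 3 + 3 = 12.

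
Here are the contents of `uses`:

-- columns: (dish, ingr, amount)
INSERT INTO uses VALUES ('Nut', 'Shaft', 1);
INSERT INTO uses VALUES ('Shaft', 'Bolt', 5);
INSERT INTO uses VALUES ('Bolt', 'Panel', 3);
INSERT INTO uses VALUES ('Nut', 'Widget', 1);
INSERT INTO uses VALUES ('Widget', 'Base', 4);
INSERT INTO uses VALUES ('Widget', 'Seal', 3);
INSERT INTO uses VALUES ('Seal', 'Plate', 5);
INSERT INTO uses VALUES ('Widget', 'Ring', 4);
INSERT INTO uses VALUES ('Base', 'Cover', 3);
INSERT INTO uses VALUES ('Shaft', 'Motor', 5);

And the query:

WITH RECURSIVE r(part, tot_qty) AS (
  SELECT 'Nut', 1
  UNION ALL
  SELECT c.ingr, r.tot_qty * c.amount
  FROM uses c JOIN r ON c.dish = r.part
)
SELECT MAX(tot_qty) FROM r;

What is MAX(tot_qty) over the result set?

Base: (Nut, tot_qty=1).
Iteration 1: components of {Nut} -> Shaft = 1*1 = 1, Widget = 1*1 = 1.
Iteration 2: components of {Shaft,Widget} -> Base = 1*4 = 4, Bolt = 1*5 = 5, Motor = 1*5 = 5, Ring = 1*4 = 4, Seal = 1*3 = 3.
Iteration 3: components of {Base,Bolt,Motor,Ring,Seal} -> Cover = 4*3 = 12, Panel = 5*3 = 15, Plate = 3*5 = 15.
Iteration 4: no further components; recursion stops.
tot_qty values: 1, 1, 1, 5, 5, 4, 3, 4, 15, 12, 15; the maximum is 15.

15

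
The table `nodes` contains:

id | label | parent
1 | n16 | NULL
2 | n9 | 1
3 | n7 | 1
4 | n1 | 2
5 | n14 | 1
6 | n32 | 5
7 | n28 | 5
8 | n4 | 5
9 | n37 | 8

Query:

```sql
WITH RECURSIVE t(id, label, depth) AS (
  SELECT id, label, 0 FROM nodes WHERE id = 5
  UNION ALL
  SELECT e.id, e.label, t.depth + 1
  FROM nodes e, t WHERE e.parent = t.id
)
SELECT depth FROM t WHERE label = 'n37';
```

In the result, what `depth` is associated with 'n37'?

Base: id=5 (n14) at depth 0.
Iteration 1: rows with parent in {5} -> n32 (id 6, depth 1), n28 (id 7, depth 1), n4 (id 8, depth 1).
Iteration 2: rows with parent in {6,7,8} -> n37 (id 9, depth 2).
Iteration 3: no rows with parent in {9}; recursion stops.

2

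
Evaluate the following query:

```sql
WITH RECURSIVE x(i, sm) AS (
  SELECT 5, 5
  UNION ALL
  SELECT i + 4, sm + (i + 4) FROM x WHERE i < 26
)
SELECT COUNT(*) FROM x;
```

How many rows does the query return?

Base: i=5, sm=5.
Iteration 1: 5 < 26 holds -> i = 5 + 4 = 9, sm = 5 + 9 = 14.
Iteration 2: 9 < 26 holds -> i = 9 + 4 = 13, sm = 14 + 13 = 27.
Iteration 3: 13 < 26 holds -> i = 13 + 4 = 17, sm = 27 + 17 = 44.
Iteration 4: 17 < 26 holds -> i = 17 + 4 = 21, sm = 44 + 21 = 65.
Iteration 5: 21 < 26 holds -> i = 21 + 4 = 25, sm = 65 + 25 = 90.
Iteration 6: 25 < 26 holds -> i = 25 + 4 = 29, sm = 90 + 29 = 119.
Iteration 7: 29 < 26 fails; recursion stops.
Total rows emitted: 7.

7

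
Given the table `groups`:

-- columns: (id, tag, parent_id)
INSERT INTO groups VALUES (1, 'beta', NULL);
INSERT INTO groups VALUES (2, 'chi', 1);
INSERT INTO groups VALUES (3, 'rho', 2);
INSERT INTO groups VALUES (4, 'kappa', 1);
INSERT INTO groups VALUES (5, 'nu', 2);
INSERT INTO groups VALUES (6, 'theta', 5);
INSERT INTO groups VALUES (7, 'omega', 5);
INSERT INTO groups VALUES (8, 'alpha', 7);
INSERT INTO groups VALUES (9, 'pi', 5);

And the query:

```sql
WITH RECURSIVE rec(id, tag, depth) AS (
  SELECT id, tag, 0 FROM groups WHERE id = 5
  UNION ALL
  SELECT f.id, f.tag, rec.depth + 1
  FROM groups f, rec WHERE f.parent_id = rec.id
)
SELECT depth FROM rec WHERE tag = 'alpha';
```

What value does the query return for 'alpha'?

2

Base: id=5 (nu) at depth 0.
Iteration 1: rows with parent_id in {5} -> theta (id 6, depth 1), omega (id 7, depth 1), pi (id 9, depth 1).
Iteration 2: rows with parent_id in {6,7,9} -> alpha (id 8, depth 2).
Iteration 3: no rows with parent_id in {8}; recursion stops.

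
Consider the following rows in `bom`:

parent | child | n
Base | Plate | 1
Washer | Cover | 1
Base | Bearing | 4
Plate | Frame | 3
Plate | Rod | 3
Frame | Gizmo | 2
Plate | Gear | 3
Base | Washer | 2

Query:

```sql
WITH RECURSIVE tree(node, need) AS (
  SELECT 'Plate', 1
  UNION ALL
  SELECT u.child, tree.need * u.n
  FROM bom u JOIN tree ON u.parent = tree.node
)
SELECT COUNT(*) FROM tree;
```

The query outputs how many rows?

5

Base: (Plate, need=1).
Iteration 1: components of {Plate} -> Frame = 1*3 = 3, Gear = 1*3 = 3, Rod = 1*3 = 3.
Iteration 2: components of {Frame,Gear,Rod} -> Gizmo = 3*2 = 6.
Iteration 3: no further components; recursion stops.
Total rows emitted: 5.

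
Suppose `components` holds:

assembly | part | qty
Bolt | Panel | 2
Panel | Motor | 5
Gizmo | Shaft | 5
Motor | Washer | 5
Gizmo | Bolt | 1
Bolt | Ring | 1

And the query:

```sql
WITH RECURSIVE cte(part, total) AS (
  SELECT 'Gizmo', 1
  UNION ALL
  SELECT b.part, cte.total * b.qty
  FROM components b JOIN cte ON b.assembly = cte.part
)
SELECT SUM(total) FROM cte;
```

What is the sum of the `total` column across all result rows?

Base: (Gizmo, total=1).
Iteration 1: components of {Gizmo} -> Bolt = 1*1 = 1, Shaft = 1*5 = 5.
Iteration 2: components of {Bolt,Shaft} -> Panel = 1*2 = 2, Ring = 1*1 = 1.
Iteration 3: components of {Panel,Ring} -> Motor = 2*5 = 10.
Iteration 4: components of {Motor} -> Washer = 10*5 = 50.
Iteration 5: no further components; recursion stops.
SUM(total) = 1 + 1 + 5 + 1 + 2 + 10 + 50 = 70.

70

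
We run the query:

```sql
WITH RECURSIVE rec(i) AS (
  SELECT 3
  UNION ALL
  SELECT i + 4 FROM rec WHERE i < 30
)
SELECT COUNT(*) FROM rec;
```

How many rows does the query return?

Base: i=3.
Iteration 1: 3 < 30 holds -> i = 3 + 4 = 7.
Iteration 2: 7 < 30 holds -> i = 7 + 4 = 11.
Iteration 3: 11 < 30 holds -> i = 11 + 4 = 15.
Iteration 4: 15 < 30 holds -> i = 15 + 4 = 19.
Iteration 5: 19 < 30 holds -> i = 19 + 4 = 23.
Iteration 6: 23 < 30 holds -> i = 23 + 4 = 27.
Iteration 7: 27 < 30 holds -> i = 27 + 4 = 31.
Iteration 8: 31 < 30 fails; recursion stops.
Total rows emitted: 8.

8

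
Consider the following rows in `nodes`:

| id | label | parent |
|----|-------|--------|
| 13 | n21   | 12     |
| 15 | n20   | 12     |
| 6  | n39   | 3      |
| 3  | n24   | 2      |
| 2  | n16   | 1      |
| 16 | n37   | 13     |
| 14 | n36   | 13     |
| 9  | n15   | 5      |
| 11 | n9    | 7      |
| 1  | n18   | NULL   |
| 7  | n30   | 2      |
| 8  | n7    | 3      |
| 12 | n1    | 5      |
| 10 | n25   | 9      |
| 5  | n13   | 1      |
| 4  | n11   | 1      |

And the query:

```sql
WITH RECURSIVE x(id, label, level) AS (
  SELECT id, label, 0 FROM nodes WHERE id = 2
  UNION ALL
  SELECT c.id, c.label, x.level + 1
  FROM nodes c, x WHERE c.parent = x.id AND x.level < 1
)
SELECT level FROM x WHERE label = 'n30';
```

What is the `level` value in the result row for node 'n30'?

Base: id=2 (n16) at level 0.
Iteration 1: rows with parent in {2} -> n24 (id 3, level 1), n30 (id 7, level 1).
Iteration 2: level < 1 fails for all current rows; recursion stops.

1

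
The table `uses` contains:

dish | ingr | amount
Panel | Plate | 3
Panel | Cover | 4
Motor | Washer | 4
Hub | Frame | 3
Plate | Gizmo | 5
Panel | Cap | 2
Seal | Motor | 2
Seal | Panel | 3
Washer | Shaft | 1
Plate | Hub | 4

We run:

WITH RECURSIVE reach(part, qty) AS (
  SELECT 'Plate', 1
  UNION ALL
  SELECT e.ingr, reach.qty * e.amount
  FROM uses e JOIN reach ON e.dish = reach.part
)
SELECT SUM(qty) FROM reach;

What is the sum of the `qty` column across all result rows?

Base: (Plate, qty=1).
Iteration 1: components of {Plate} -> Gizmo = 1*5 = 5, Hub = 1*4 = 4.
Iteration 2: components of {Gizmo,Hub} -> Frame = 4*3 = 12.
Iteration 3: no further components; recursion stops.
SUM(qty) = 1 + 5 + 4 + 12 = 22.

22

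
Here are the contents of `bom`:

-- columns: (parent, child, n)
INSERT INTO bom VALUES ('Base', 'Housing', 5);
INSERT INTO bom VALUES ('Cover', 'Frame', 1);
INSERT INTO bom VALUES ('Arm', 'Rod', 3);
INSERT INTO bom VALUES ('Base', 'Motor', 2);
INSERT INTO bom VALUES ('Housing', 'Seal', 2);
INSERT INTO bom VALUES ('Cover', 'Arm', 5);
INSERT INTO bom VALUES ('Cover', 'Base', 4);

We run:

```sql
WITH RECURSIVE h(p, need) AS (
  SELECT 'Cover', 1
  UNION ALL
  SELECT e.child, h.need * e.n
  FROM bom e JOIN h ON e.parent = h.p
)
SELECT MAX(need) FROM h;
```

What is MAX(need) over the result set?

Base: (Cover, need=1).
Iteration 1: components of {Cover} -> Arm = 1*5 = 5, Base = 1*4 = 4, Frame = 1*1 = 1.
Iteration 2: components of {Arm,Base,Frame} -> Housing = 4*5 = 20, Motor = 4*2 = 8, Rod = 5*3 = 15.
Iteration 3: components of {Housing,Motor,Rod} -> Seal = 20*2 = 40.
Iteration 4: no further components; recursion stops.
need values: 1, 4, 5, 1, 8, 20, 15, 40; the maximum is 40.

40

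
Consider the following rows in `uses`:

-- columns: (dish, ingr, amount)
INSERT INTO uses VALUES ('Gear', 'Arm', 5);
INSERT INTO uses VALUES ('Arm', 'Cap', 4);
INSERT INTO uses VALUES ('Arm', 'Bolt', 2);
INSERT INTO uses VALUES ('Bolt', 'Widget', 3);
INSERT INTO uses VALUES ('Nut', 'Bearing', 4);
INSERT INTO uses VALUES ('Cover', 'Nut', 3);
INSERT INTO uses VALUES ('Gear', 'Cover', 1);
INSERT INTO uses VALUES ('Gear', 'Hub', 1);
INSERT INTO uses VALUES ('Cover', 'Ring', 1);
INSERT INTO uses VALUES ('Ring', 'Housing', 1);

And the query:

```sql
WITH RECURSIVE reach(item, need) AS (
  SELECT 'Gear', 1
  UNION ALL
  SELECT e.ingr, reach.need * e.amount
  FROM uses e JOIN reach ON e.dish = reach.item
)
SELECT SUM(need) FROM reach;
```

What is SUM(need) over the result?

85

Base: (Gear, need=1).
Iteration 1: components of {Gear} -> Arm = 1*5 = 5, Cover = 1*1 = 1, Hub = 1*1 = 1.
Iteration 2: components of {Arm,Cover,Hub} -> Bolt = 5*2 = 10, Cap = 5*4 = 20, Nut = 1*3 = 3, Ring = 1*1 = 1.
Iteration 3: components of {Bolt,Cap,Nut,Ring} -> Bearing = 3*4 = 12, Housing = 1*1 = 1, Widget = 10*3 = 30.
Iteration 4: no further components; recursion stops.
SUM(need) = 1 + 1 + 1 + 5 + 3 + 1 + 10 + 20 + 12 + 1 + 30 = 85.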